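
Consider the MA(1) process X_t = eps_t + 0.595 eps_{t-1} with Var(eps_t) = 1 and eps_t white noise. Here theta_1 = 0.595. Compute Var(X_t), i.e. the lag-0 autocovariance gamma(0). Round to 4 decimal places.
\gamma(0) = 1.3540

For an MA(q) process X_t = eps_t + sum_i theta_i eps_{t-i} with
Var(eps_t) = sigma^2, the variance is
  gamma(0) = sigma^2 * (1 + sum_i theta_i^2).
  sum_i theta_i^2 = (0.595)^2 = 0.354025.
  gamma(0) = 1 * (1 + 0.354025) = 1 * 1.354025 = 1.354025, which rounds to 1.3540.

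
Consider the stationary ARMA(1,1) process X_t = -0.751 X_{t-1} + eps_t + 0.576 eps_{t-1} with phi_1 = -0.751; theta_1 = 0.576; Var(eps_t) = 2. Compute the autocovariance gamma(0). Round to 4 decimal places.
\gamma(0) = 2.1405

Multiply the model equation by X_{t-k} and take expectations. With theta_0 = psi_0 = 1 and psi_j the MA(infinity) weights, this gives
  gamma(k) - sum_i phi_i gamma(k-i) = c_k,
  c_k = sigma^2 * sum_{j=k..q} theta_j psi_{j-k}   (c_k = 0 for k > q),
using gamma(-m) = gamma(m).
psi-weights needed (psi_j = theta_j + sum_i phi_i psi_{j-i}):
  psi_1 = theta_1 + phi_1 = 0.576 + (-0.751) = -0.175
Right-hand sides:
  c_0 = sigma^2 (1 + theta_1 psi_1) = 2 * (1 + (0.576)(-0.175)) = 2 * 0.8992 = 1.7984
  c_1 = sigma^2 theta_1 = 2 * (0.576) = 1.152
  c_2 = 0
Equations for k = 0 and k = 1 (AR order 1):
  gamma(0) = phi_1 gamma(1) + c_0
  gamma(1) = phi_1 gamma(0) + c_1
Substituting the second into the first: gamma(0) (1 - phi_1^2) = c_0 + phi_1 c_1, so
  gamma(0) = (c_0 + phi_1 c_1) / (1 - phi_1^2) = (1.7984 + (-0.751)(1.152)) / (1 - (-0.751)^2) = 0.933248 / 0.435999 = 2.140482.
Therefore gamma(0) = 2.1405 (to 4 decimal places).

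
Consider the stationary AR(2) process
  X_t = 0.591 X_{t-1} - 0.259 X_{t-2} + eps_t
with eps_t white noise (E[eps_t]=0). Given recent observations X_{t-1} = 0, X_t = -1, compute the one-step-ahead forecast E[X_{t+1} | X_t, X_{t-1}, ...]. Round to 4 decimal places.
E[X_{t+1} \mid \mathcal F_t] = -0.5910

For an AR(p) model X_t = c + sum_i phi_i X_{t-i} + eps_t, the
one-step-ahead conditional mean is
  E[X_{t+1} | X_t, ...] = c + sum_i phi_i X_{t+1-i}.
Substitute known values:
  E[X_{t+1} | ...] = (0.591) * (-1) + (-0.259) * (0)
                   = -0.5910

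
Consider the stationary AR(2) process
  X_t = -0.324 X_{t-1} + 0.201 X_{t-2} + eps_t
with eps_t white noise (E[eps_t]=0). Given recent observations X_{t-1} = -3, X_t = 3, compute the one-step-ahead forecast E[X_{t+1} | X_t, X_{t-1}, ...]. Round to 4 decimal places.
E[X_{t+1} \mid \mathcal F_t] = -1.5750

For an AR(p) model X_t = c + sum_i phi_i X_{t-i} + eps_t, the
one-step-ahead conditional mean is
  E[X_{t+1} | X_t, ...] = c + sum_i phi_i X_{t+1-i}.
Substitute known values:
  E[X_{t+1} | ...] = (-0.324) * (3) + (0.201) * (-3)
                   = -1.5750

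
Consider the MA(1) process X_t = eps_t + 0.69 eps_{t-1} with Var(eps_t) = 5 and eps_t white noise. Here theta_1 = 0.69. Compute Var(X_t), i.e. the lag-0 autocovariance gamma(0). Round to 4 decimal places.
\gamma(0) = 7.3805

For an MA(q) process X_t = eps_t + sum_i theta_i eps_{t-i} with
Var(eps_t) = sigma^2, the variance is
  gamma(0) = sigma^2 * (1 + sum_i theta_i^2).
  sum_i theta_i^2 = (0.69)^2 = 0.4761.
  gamma(0) = 5 * (1 + 0.4761) = 5 * 1.4761 = 7.3805.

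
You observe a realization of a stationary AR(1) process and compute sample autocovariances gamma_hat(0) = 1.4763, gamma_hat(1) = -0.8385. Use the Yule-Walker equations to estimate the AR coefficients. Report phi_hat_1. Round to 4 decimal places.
\hat\phi_{1} = -0.5680

The Yule-Walker equations for an AR(p) process read, in matrix form,
  Gamma_p phi = r_p,   with   (Gamma_p)_{ij} = gamma(|i - j|),
                       (r_p)_i = gamma(i),   i,j = 1..p.
Substitute the sample gammas (Toeplitz matrix and right-hand side of size 1):
  Gamma_p = [[1.4763]]
  r_p     = [-0.8385]
With p = 1 this is the single equation gamma(0) phi_1 = gamma(1):
  phi_hat_1 = gamma(1) / gamma(0) = -0.8385 / 1.4763 = -0.5680.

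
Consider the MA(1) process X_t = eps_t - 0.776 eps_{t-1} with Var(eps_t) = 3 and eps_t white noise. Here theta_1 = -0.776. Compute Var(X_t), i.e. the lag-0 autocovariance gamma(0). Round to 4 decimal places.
\gamma(0) = 4.8065

For an MA(q) process X_t = eps_t + sum_i theta_i eps_{t-i} with
Var(eps_t) = sigma^2, the variance is
  gamma(0) = sigma^2 * (1 + sum_i theta_i^2).
  sum_i theta_i^2 = (-0.776)^2 = 0.602176.
  gamma(0) = 3 * (1 + 0.602176) = 3 * 1.602176 = 4.806528, which rounds to 4.8065.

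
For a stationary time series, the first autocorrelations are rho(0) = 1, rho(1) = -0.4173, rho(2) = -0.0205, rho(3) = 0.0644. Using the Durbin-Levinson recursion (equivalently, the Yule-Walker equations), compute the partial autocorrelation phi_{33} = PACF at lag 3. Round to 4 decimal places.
\phi_{33} = -0.0571

The PACF at lag k is phi_{kk}, the last component of the solution
to the Yule-Walker system G_k phi = r_k where
  (G_k)_{ij} = rho(|i - j|), (r_k)_i = rho(i), i,j = 1..k.
Equivalently, Durbin-Levinson gives phi_{kk} iteratively:
  phi_{11} = rho(1)
  phi_{kk} = [rho(k) - sum_{j=1..k-1} phi_{k-1,j} rho(k-j)]
            / [1 - sum_{j=1..k-1} phi_{k-1,j} rho(j)],
  phi_{k,j} = phi_{k-1,j} - phi_{kk} phi_{k-1,k-j},  j = 1..k-1.
Step k = 1:
  phi_11 = rho(1) = -0.4173.
Step k = 2:
  phi_22 = [rho(2) - phi_11 rho(1)] / [1 - phi_11 rho(1)] = [-0.0205 - (-0.4173)(-0.4173)] / [1 - (-0.4173)(-0.4173)]
         = -0.19463929 / 0.82586071 = -0.235681.
  Update: phi_21 = phi_11 - phi_22 phi_11 = -0.4173 - (-0.235681)(-0.4173) = -0.515649.
Step k = 3:
  phi_33 = [rho(3) - phi_21 rho(2) - phi_22 rho(1)] / [1 - phi_21 rho(1) - phi_22 rho(2)]
    numerator   = 0.0644 - (-0.515649)(-0.0205) - (-0.235681)(-0.4173) = -0.0445203
    denominator = 1 - (-0.515649)(-0.4173) - (-0.235681)(-0.0205) = 0.77998802
  phi_33 = -0.0445203 / 0.77998802 = -0.0571.
Therefore phi_{33} = -0.0571.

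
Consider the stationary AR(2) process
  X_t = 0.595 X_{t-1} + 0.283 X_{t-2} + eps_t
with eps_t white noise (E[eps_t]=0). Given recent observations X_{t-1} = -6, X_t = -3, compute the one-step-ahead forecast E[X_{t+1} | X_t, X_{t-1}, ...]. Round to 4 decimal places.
E[X_{t+1} \mid \mathcal F_t] = -3.4830

For an AR(p) model X_t = c + sum_i phi_i X_{t-i} + eps_t, the
one-step-ahead conditional mean is
  E[X_{t+1} | X_t, ...] = c + sum_i phi_i X_{t+1-i}.
Substitute known values:
  E[X_{t+1} | ...] = (0.595) * (-3) + (0.283) * (-6)
                   = -3.4830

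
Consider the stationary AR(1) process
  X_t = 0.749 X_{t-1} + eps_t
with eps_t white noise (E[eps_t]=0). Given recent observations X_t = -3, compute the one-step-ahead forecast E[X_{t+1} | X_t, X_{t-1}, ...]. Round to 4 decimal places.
E[X_{t+1} \mid \mathcal F_t] = -2.2470

For an AR(p) model X_t = c + sum_i phi_i X_{t-i} + eps_t, the
one-step-ahead conditional mean is
  E[X_{t+1} | X_t, ...] = c + sum_i phi_i X_{t+1-i}.
Substitute known values:
  E[X_{t+1} | ...] = (0.749) * (-3)
                   = -2.2470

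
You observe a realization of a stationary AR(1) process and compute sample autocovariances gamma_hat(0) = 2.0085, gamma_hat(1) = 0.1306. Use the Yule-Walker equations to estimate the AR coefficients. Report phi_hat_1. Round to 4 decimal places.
\hat\phi_{1} = 0.0650

The Yule-Walker equations for an AR(p) process read, in matrix form,
  Gamma_p phi = r_p,   with   (Gamma_p)_{ij} = gamma(|i - j|),
                       (r_p)_i = gamma(i),   i,j = 1..p.
Substitute the sample gammas (Toeplitz matrix and right-hand side of size 1):
  Gamma_p = [[2.0085]]
  r_p     = [0.1306]
With p = 1 this is the single equation gamma(0) phi_1 = gamma(1):
  phi_hat_1 = gamma(1) / gamma(0) = 0.1306 / 2.0085 = 0.0650.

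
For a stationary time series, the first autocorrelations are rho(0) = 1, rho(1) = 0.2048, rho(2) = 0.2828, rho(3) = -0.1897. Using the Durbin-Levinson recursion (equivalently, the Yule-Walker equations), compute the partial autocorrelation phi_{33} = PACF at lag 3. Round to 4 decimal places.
\phi_{33} = -0.3170

The PACF at lag k is phi_{kk}, the last component of the solution
to the Yule-Walker system G_k phi = r_k where
  (G_k)_{ij} = rho(|i - j|), (r_k)_i = rho(i), i,j = 1..k.
Equivalently, Durbin-Levinson gives phi_{kk} iteratively:
  phi_{11} = rho(1)
  phi_{kk} = [rho(k) - sum_{j=1..k-1} phi_{k-1,j} rho(k-j)]
            / [1 - sum_{j=1..k-1} phi_{k-1,j} rho(j)],
  phi_{k,j} = phi_{k-1,j} - phi_{kk} phi_{k-1,k-j},  j = 1..k-1.
Step k = 1:
  phi_11 = rho(1) = 0.2048.
Step k = 2:
  phi_22 = [rho(2) - phi_11 rho(1)] / [1 - phi_11 rho(1)] = [0.2828 - (0.2048)(0.2048)] / [1 - (0.2048)(0.2048)]
         = 0.24085696 / 0.95805696 = 0.251402.
  Update: phi_21 = phi_11 - phi_22 phi_11 = 0.2048 - (0.251402)(0.2048) = 0.153313.
Step k = 3:
  phi_33 = [rho(3) - phi_21 rho(2) - phi_22 rho(1)] / [1 - phi_21 rho(1) - phi_22 rho(2)]
    numerator   = -0.1897 - (0.153313)(0.2828) - (0.251402)(0.2048) = -0.28454394
    denominator = 1 - (0.153313)(0.2048) - (0.251402)(0.2828) = 0.89750516
  phi_33 = -0.28454394 / 0.89750516 = -0.317.
Therefore phi_{33} = -0.3170.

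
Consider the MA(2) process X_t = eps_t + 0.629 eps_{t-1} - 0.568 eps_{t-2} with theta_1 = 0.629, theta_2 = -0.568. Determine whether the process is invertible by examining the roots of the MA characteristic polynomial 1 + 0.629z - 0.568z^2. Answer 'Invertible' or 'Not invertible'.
\text{Not invertible}

The MA(q) characteristic polynomial is P(z) = 1 + 0.629z - 0.568z^2.
Invertibility requires all roots to lie outside the unit circle, i.e. |z| > 1 for every root.
Set 1 + (0.629) z + (-0.568) z^2 = 0, i.e. a z^2 + b z + c = 0 with a = -0.568, b = 0.629, c = 1.
Discriminant D = b^2 - 4ac = (0.629)^2 - 4*(-0.568)*1 = 0.395641 - (-2.272) = 2.667641.
D >= 0, so the roots are real: z = (-b +/- sqrt(D)) / (2a) = (-0.629 +/- 1.633291) / (-1.136).
  z_1 = (-0.629 + 1.633291) / (-1.136) = -0.8841,   |z_1| = 0.8841.
  z_2 = (-0.629 - 1.633291) / (-1.136) = 1.9915,   |z_2| = 1.9915.
Moduli of all roots: 0.8841, 1.9915.
All moduli strictly greater than 1? No.
Verdict: Not invertible.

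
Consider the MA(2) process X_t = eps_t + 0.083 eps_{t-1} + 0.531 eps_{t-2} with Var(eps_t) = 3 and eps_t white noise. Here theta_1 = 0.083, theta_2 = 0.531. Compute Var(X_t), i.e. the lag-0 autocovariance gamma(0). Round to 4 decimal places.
\gamma(0) = 3.8666

For an MA(q) process X_t = eps_t + sum_i theta_i eps_{t-i} with
Var(eps_t) = sigma^2, the variance is
  gamma(0) = sigma^2 * (1 + sum_i theta_i^2).
  sum_i theta_i^2 = (0.083)^2 + (0.531)^2 = 0.006889 + 0.281961 = 0.28885.
  gamma(0) = 3 * (1 + 0.28885) = 3 * 1.28885 = 3.86655, which rounds to 3.8666.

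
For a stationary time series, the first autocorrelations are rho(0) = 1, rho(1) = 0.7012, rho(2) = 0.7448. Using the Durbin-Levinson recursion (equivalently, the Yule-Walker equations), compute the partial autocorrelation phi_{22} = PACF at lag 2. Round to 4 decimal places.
\phi_{22} = 0.4980

The PACF at lag k is phi_{kk}, the last component of the solution
to the Yule-Walker system G_k phi = r_k where
  (G_k)_{ij} = rho(|i - j|), (r_k)_i = rho(i), i,j = 1..k.
Equivalently, Durbin-Levinson gives phi_{kk} iteratively:
  phi_{11} = rho(1)
  phi_{kk} = [rho(k) - sum_{j=1..k-1} phi_{k-1,j} rho(k-j)]
            / [1 - sum_{j=1..k-1} phi_{k-1,j} rho(j)],
  phi_{k,j} = phi_{k-1,j} - phi_{kk} phi_{k-1,k-j},  j = 1..k-1.
Step k = 1:
  phi_11 = rho(1) = 0.7012.
Step k = 2:
  phi_22 = [rho(2) - phi_11 rho(1)] / [1 - phi_11 rho(1)] = [0.7448 - (0.7012)(0.7012)] / [1 - (0.7012)(0.7012)]
         = 0.25311856 / 0.50831856 = 0.498.
Therefore phi_{22} = 0.4980.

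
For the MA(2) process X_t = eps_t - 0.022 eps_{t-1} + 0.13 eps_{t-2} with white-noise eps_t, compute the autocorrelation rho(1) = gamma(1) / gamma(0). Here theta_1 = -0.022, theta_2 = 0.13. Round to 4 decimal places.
\rho(1) = -0.0244

For an MA(q) process with theta_0 = 1, the autocovariance is
  gamma(k) = sigma^2 * sum_{i=0..q-k} theta_i * theta_{i+k},
and rho(k) = gamma(k) / gamma(0). Sigma^2 cancels.
  numerator   = (1)*(-0.022) + (-0.022)*(0.13) = -0.02486.
  denominator = (1)^2 + (-0.022)^2 + (0.13)^2 = 1.017384.
  rho(1) = -0.02486 / 1.017384 = -0.0244.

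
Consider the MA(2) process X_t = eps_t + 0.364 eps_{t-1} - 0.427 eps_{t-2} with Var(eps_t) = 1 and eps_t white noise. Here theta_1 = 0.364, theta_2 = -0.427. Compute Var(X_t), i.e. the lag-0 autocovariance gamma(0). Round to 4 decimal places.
\gamma(0) = 1.3148

For an MA(q) process X_t = eps_t + sum_i theta_i eps_{t-i} with
Var(eps_t) = sigma^2, the variance is
  gamma(0) = sigma^2 * (1 + sum_i theta_i^2).
  sum_i theta_i^2 = (0.364)^2 + (-0.427)^2 = 0.132496 + 0.182329 = 0.314825.
  gamma(0) = 1 * (1 + 0.314825) = 1 * 1.314825 = 1.314825, which rounds to 1.3148.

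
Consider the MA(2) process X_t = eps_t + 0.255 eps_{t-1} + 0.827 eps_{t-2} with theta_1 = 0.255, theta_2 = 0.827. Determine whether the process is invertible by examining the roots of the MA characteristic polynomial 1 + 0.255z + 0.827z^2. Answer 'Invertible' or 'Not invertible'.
\text{Invertible}

The MA(q) characteristic polynomial is P(z) = 1 + 0.255z + 0.827z^2.
Invertibility requires all roots to lie outside the unit circle, i.e. |z| > 1 for every root.
Set 1 + (0.255) z + (0.827) z^2 = 0, i.e. a z^2 + b z + c = 0 with a = 0.827, b = 0.255, c = 1.
Discriminant D = b^2 - 4ac = (0.255)^2 - 4*(0.827)*1 = 0.065025 - (3.308) = -3.242975.
D < 0, so the roots are the complex-conjugate pair z = (-b +/- i sqrt(-D)) / (2a) = -0.1542 +/- 1.0888i.
For a conjugate pair |z|^2 = z * conj(z) = (product of roots) = c/a = 1/(0.827) = 1.20919, so |z| = sqrt(1.20919) = 1.0996 for both roots.
Moduli of all roots: 1.0996, 1.0996.
All moduli strictly greater than 1? Yes.
Verdict: Invertible.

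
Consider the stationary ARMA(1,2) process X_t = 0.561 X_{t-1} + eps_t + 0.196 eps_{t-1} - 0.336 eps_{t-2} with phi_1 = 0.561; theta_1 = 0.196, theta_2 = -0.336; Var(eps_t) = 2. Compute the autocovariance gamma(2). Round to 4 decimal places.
\gamma(2) = 0.2599

Multiply the model equation by X_{t-k} and take expectations. With theta_0 = psi_0 = 1 and psi_j the MA(infinity) weights, this gives
  gamma(k) - sum_i phi_i gamma(k-i) = c_k,
  c_k = sigma^2 * sum_{j=k..q} theta_j psi_{j-k}   (c_k = 0 for k > q),
using gamma(-m) = gamma(m).
psi-weights needed (psi_j = theta_j + sum_i phi_i psi_{j-i}):
  psi_1 = theta_1 + phi_1 = 0.196 + (0.561) = 0.757
  psi_2 = theta_2 + phi_1 psi_1 = -0.336 + (0.561)(0.757) = 0.088677
Right-hand sides:
  c_0 = sigma^2 (1 + theta_1 psi_1 + theta_2 psi_2) = 2 * (1 + (0.196)(0.757) + (-0.336)(0.088677)) = 2 * 1.118577 = 2.237153
  c_1 = sigma^2 (theta_1 + theta_2 psi_1) = 2 * (0.196 + (-0.336)(0.757)) = -0.116704
  c_2 = sigma^2 theta_2 = 2 * (-0.336) = -0.672
Equations for k = 0 and k = 1 (AR order 1):
  gamma(0) = phi_1 gamma(1) + c_0
  gamma(1) = phi_1 gamma(0) + c_1
Substituting the second into the first: gamma(0) (1 - phi_1^2) = c_0 + phi_1 c_1, so
  gamma(0) = (c_0 + phi_1 c_1) / (1 - phi_1^2) = (2.237153 + (0.561)(-0.116704)) / (1 - (0.561)^2) = 2.171682 / 0.685279 = 3.169048.
  gamma(1) = phi_1 gamma(0) + c_1 = (0.561)(3.169048) + (-0.116704) = 1.661132.
For k = 2: gamma(2) = phi_1 gamma(1) + c_2
  = (0.561)(1.661132) + (-0.672) = 0.259895.
Therefore gamma(2) = 0.2599 (to 4 decimal places).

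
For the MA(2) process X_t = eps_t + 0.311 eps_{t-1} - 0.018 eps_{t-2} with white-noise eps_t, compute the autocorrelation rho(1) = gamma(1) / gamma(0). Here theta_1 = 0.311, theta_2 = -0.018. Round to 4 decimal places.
\rho(1) = 0.2784

For an MA(q) process with theta_0 = 1, the autocovariance is
  gamma(k) = sigma^2 * sum_{i=0..q-k} theta_i * theta_{i+k},
and rho(k) = gamma(k) / gamma(0). Sigma^2 cancels.
  numerator   = (1)*(0.311) + (0.311)*(-0.018) = 0.305402.
  denominator = (1)^2 + (0.311)^2 + (-0.018)^2 = 1.097045.
  rho(1) = 0.305402 / 1.097045 = 0.2784.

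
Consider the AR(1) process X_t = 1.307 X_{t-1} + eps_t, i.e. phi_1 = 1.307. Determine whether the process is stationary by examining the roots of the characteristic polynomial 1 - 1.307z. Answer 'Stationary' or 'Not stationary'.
\text{Not stationary}

The AR(p) characteristic polynomial is P(z) = 1 - 1.307z.
Stationarity requires all roots to lie outside the unit circle, i.e. |z| > 1 for every root.
This is linear in z: 1 + (-1.307) z = 0  =>  z = -1/(-1.307) = 0.765111,  |z| = 0.765111.
Moduli of all roots: 0.7651.
All moduli strictly greater than 1? No.
Verdict: Not stationary.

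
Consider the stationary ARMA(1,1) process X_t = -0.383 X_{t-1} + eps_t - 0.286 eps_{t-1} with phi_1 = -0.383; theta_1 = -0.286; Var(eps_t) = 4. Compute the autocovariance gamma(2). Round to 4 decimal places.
\gamma(2) = 1.3327

Multiply the model equation by X_{t-k} and take expectations. With theta_0 = psi_0 = 1 and psi_j the MA(infinity) weights, this gives
  gamma(k) - sum_i phi_i gamma(k-i) = c_k,
  c_k = sigma^2 * sum_{j=k..q} theta_j psi_{j-k}   (c_k = 0 for k > q),
using gamma(-m) = gamma(m).
psi-weights needed (psi_j = theta_j + sum_i phi_i psi_{j-i}):
  psi_1 = theta_1 + phi_1 = -0.286 + (-0.383) = -0.669
Right-hand sides:
  c_0 = sigma^2 (1 + theta_1 psi_1) = 4 * (1 + (-0.286)(-0.669)) = 4 * 1.191334 = 4.765336
  c_1 = sigma^2 theta_1 = 4 * (-0.286) = -1.144
  c_2 = 0
Equations for k = 0 and k = 1 (AR order 1):
  gamma(0) = phi_1 gamma(1) + c_0
  gamma(1) = phi_1 gamma(0) + c_1
Substituting the second into the first: gamma(0) (1 - phi_1^2) = c_0 + phi_1 c_1, so
  gamma(0) = (c_0 + phi_1 c_1) / (1 - phi_1^2) = (4.765336 + (-0.383)(-1.144)) / (1 - (-0.383)^2) = 5.203488 / 0.853311 = 6.097997.
  gamma(1) = phi_1 gamma(0) + c_1 = (-0.383)(6.097997) + (-1.144) = -3.479533.
For k = 2 (> q): gamma(2) = phi_1 gamma(1) = (-0.383)(-3.479533) = 1.332661.
Therefore gamma(2) = 1.3327 (to 4 decimal places).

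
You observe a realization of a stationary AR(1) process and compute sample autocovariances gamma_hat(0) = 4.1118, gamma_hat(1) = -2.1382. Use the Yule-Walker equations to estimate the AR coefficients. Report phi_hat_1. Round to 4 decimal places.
\hat\phi_{1} = -0.5200

The Yule-Walker equations for an AR(p) process read, in matrix form,
  Gamma_p phi = r_p,   with   (Gamma_p)_{ij} = gamma(|i - j|),
                       (r_p)_i = gamma(i),   i,j = 1..p.
Substitute the sample gammas (Toeplitz matrix and right-hand side of size 1):
  Gamma_p = [[4.1118]]
  r_p     = [-2.1382]
With p = 1 this is the single equation gamma(0) phi_1 = gamma(1):
  phi_hat_1 = gamma(1) / gamma(0) = -2.1382 / 4.1118 = -0.5200.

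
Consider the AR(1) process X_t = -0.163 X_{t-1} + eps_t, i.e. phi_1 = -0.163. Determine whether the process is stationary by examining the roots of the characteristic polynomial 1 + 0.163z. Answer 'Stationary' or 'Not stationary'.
\text{Stationary}

The AR(p) characteristic polynomial is P(z) = 1 + 0.163z.
Stationarity requires all roots to lie outside the unit circle, i.e. |z| > 1 for every root.
This is linear in z: 1 + (0.163) z = 0  =>  z = -1/(0.163) = -6.134969,  |z| = 6.134969.
Moduli of all roots: 6.1350.
All moduli strictly greater than 1? Yes.
Verdict: Stationary.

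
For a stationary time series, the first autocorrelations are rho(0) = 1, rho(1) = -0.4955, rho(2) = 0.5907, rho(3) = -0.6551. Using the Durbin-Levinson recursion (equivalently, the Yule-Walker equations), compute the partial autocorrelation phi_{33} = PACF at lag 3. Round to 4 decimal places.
\phi_{33} = -0.4520

The PACF at lag k is phi_{kk}, the last component of the solution
to the Yule-Walker system G_k phi = r_k where
  (G_k)_{ij} = rho(|i - j|), (r_k)_i = rho(i), i,j = 1..k.
Equivalently, Durbin-Levinson gives phi_{kk} iteratively:
  phi_{11} = rho(1)
  phi_{kk} = [rho(k) - sum_{j=1..k-1} phi_{k-1,j} rho(k-j)]
            / [1 - sum_{j=1..k-1} phi_{k-1,j} rho(j)],
  phi_{k,j} = phi_{k-1,j} - phi_{kk} phi_{k-1,k-j},  j = 1..k-1.
Step k = 1:
  phi_11 = rho(1) = -0.4955.
Step k = 2:
  phi_22 = [rho(2) - phi_11 rho(1)] / [1 - phi_11 rho(1)] = [0.5907 - (-0.4955)(-0.4955)] / [1 - (-0.4955)(-0.4955)]
         = 0.34517975 / 0.75447975 = 0.457507.
  Update: phi_21 = phi_11 - phi_22 phi_11 = -0.4955 - (0.457507)(-0.4955) = -0.268805.
Step k = 3:
  phi_33 = [rho(3) - phi_21 rho(2) - phi_22 rho(1)] / [1 - phi_21 rho(1) - phi_22 rho(2)]
    numerator   = -0.6551 - (-0.268805)(0.5907) - (0.457507)(-0.4955) = -0.26962201
    denominator = 1 - (-0.268805)(-0.4955) - (0.457507)(0.5907) = 0.59655761
  phi_33 = -0.26962201 / 0.59655761 = -0.452.
Therefore phi_{33} = -0.4520.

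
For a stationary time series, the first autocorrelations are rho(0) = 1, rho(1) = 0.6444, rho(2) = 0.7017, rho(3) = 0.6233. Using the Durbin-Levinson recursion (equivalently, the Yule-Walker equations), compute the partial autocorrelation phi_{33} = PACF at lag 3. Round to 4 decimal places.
\phi_{33} = 0.1732

The PACF at lag k is phi_{kk}, the last component of the solution
to the Yule-Walker system G_k phi = r_k where
  (G_k)_{ij} = rho(|i - j|), (r_k)_i = rho(i), i,j = 1..k.
Equivalently, Durbin-Levinson gives phi_{kk} iteratively:
  phi_{11} = rho(1)
  phi_{kk} = [rho(k) - sum_{j=1..k-1} phi_{k-1,j} rho(k-j)]
            / [1 - sum_{j=1..k-1} phi_{k-1,j} rho(j)],
  phi_{k,j} = phi_{k-1,j} - phi_{kk} phi_{k-1,k-j},  j = 1..k-1.
Step k = 1:
  phi_11 = rho(1) = 0.6444.
Step k = 2:
  phi_22 = [rho(2) - phi_11 rho(1)] / [1 - phi_11 rho(1)] = [0.7017 - (0.6444)(0.6444)] / [1 - (0.6444)(0.6444)]
         = 0.28644864 / 0.58474864 = 0.489866.
  Update: phi_21 = phi_11 - phi_22 phi_11 = 0.6444 - (0.489866)(0.6444) = 0.32873.
Step k = 3:
  phi_33 = [rho(3) - phi_21 rho(2) - phi_22 rho(1)] / [1 - phi_21 rho(1) - phi_22 rho(2)]
    numerator   = 0.6233 - (0.32873)(0.7017) - (0.489866)(0.6444) = 0.07696021
    denominator = 1 - (0.32873)(0.6444) - (0.489866)(0.7017) = 0.44442711
  phi_33 = 0.07696021 / 0.44442711 = 0.1732.
Therefore phi_{33} = 0.1732.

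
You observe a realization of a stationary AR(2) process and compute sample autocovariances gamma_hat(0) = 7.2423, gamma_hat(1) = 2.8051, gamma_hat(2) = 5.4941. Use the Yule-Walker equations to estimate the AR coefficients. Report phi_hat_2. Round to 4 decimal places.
\hat\phi_{2} = 0.7160

The Yule-Walker equations for an AR(p) process read, in matrix form,
  Gamma_p phi = r_p,   with   (Gamma_p)_{ij} = gamma(|i - j|),
                       (r_p)_i = gamma(i),   i,j = 1..p.
Substitute the sample gammas (Toeplitz matrix and right-hand side of size 2):
  Gamma_p = [[7.2423, 2.8051], [2.8051, 7.2423]]
  r_p     = [2.8051, 5.4941]
Written out:
  7.2423 phi_1 + 2.8051 phi_2 = 2.8051
  2.8051 phi_1 + 7.2423 phi_2 = 5.4941
Solve by Cramer's rule:
  det = gamma(0)^2 - gamma(1)^2 = (7.2423)^2 - (2.8051)^2 = 52.45090929 - 7.86858601 = 44.58232328
  phi_hat_1 = [gamma(1) gamma(0) - gamma(1) gamma(2)] / det = [(2.8051)(7.2423) - (2.8051)(5.4941)] / 44.58232328 = 4.90387582 / 44.58232328 = 0.11
  phi_hat_2 = [gamma(0) gamma(2) - gamma(1)^2] / det = [(7.2423)(5.4941) - (2.8051)^2] / 44.58232328 = 31.92133442 / 44.58232328 = 0.716
So phi_hat = [0.1100, 0.7160].
Therefore phi_hat_2 = 0.7160.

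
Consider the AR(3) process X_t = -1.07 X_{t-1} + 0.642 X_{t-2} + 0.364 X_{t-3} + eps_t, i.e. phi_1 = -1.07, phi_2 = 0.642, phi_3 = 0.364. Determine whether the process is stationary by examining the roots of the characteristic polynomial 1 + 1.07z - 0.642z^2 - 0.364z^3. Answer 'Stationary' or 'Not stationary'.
\text{Not stationary}

The AR(p) characteristic polynomial is P(z) = 1 + 1.07z - 0.642z^2 - 0.364z^3.
Stationarity requires all roots to lie outside the unit circle, i.e. |z| > 1 for every root.
Degree 3: look for a simple real root z0 first, then factor out (1 - z/z0) and solve the remaining quadratic.
Testing z0 = -2.5: P(-2.5) = 1 + (1.07)(-2.5) + (-0.642)(-2.5)^2 + (-0.364)(-2.5)^3
  = 1 + (-2.675) + (-4.0125) + (5.6875) = 0.  So z_0 = -2.5 is a root, |z_0| = 2.5.
Divide out the factor (1 + 0.4 z) = (1 - z/z0) (since 1/z0 = -0.4):
  P(z) = (1 + 0.4 z)(1 + (0.67) z + (-0.91) z^2)
  [check: z-coef 0.67 - (-0.4) = 1.07; z^2-coef -0.91 - (-0.4)(0.67) = -0.642; z^3-coef -(-0.4)(-0.91) = -0.364.]
Remaining roots from the quadratic factor 1 + (0.67) z + (-0.91) z^2:
  Set 1 + (0.67) z + (-0.91) z^2 = 0, i.e. a z^2 + b z + c = 0 with a = -0.91, b = 0.67, c = 1.
  Discriminant D = b^2 - 4ac = (0.67)^2 - 4*(-0.91)*1 = 0.4489 - (-3.64) = 4.0889.
  D >= 0, so the roots are real: z = (-b +/- sqrt(D)) / (2a) = (-0.67 +/- 2.022103) / (-1.82).
    z_1 = (-0.67 + 2.022103) / (-1.82) = -0.7429,   |z_1| = 0.7429.
    z_2 = (-0.67 - 2.022103) / (-1.82) = 1.4792,   |z_2| = 1.4792.
Moduli of all roots: 2.5000, 0.7429, 1.4792.
All moduli strictly greater than 1? No.
Verdict: Not stationary.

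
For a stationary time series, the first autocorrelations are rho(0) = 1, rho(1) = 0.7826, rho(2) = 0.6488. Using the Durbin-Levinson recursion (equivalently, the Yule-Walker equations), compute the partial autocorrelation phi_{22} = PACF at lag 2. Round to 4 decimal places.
\phi_{22} = 0.0938

The PACF at lag k is phi_{kk}, the last component of the solution
to the Yule-Walker system G_k phi = r_k where
  (G_k)_{ij} = rho(|i - j|), (r_k)_i = rho(i), i,j = 1..k.
Equivalently, Durbin-Levinson gives phi_{kk} iteratively:
  phi_{11} = rho(1)
  phi_{kk} = [rho(k) - sum_{j=1..k-1} phi_{k-1,j} rho(k-j)]
            / [1 - sum_{j=1..k-1} phi_{k-1,j} rho(j)],
  phi_{k,j} = phi_{k-1,j} - phi_{kk} phi_{k-1,k-j},  j = 1..k-1.
Step k = 1:
  phi_11 = rho(1) = 0.7826.
Step k = 2:
  phi_22 = [rho(2) - phi_11 rho(1)] / [1 - phi_11 rho(1)] = [0.6488 - (0.7826)(0.7826)] / [1 - (0.7826)(0.7826)]
         = 0.03633724 / 0.38753724 = 0.0938.
Therefore phi_{22} = 0.0938.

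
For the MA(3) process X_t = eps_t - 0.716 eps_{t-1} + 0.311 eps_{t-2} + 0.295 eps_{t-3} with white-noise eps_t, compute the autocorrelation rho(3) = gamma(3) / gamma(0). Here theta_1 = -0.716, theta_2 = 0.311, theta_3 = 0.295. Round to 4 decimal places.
\rho(3) = 0.1739

For an MA(q) process with theta_0 = 1, the autocovariance is
  gamma(k) = sigma^2 * sum_{i=0..q-k} theta_i * theta_{i+k},
and rho(k) = gamma(k) / gamma(0). Sigma^2 cancels.
  numerator   = (1)*(0.295) = 0.295.
  denominator = (1)^2 + (-0.716)^2 + (0.311)^2 + (0.295)^2 = 1.696402.
  rho(3) = 0.295 / 1.696402 = 0.1739.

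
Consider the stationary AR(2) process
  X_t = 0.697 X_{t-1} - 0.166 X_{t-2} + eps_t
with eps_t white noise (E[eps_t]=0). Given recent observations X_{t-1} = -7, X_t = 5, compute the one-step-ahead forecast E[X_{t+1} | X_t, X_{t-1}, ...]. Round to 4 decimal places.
E[X_{t+1} \mid \mathcal F_t] = 4.6470

For an AR(p) model X_t = c + sum_i phi_i X_{t-i} + eps_t, the
one-step-ahead conditional mean is
  E[X_{t+1} | X_t, ...] = c + sum_i phi_i X_{t+1-i}.
Substitute known values:
  E[X_{t+1} | ...] = (0.697) * (5) + (-0.166) * (-7)
                   = 4.6470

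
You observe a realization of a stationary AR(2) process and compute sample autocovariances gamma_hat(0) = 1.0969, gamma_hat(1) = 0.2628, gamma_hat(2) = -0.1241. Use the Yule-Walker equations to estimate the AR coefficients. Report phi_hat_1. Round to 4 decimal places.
\hat\phi_{1} = 0.2829

The Yule-Walker equations for an AR(p) process read, in matrix form,
  Gamma_p phi = r_p,   with   (Gamma_p)_{ij} = gamma(|i - j|),
                       (r_p)_i = gamma(i),   i,j = 1..p.
Substitute the sample gammas (Toeplitz matrix and right-hand side of size 2):
  Gamma_p = [[1.0969, 0.2628], [0.2628, 1.0969]]
  r_p     = [0.2628, -0.1241]
Written out:
  1.0969 phi_1 + 0.2628 phi_2 = 0.2628
  0.2628 phi_1 + 1.0969 phi_2 = -0.1241
Solve by Cramer's rule:
  det = gamma(0)^2 - gamma(1)^2 = (1.0969)^2 - (0.2628)^2 = 1.20318961 - 0.06906384 = 1.13412577
  phi_hat_1 = [gamma(1) gamma(0) - gamma(1) gamma(2)] / det = [(0.2628)(1.0969) - (0.2628)(-0.1241)] / 1.13412577 = 0.3208788 / 1.13412577 = 0.2829
  phi_hat_2 = [gamma(0) gamma(2) - gamma(1)^2] / det = [(1.0969)(-0.1241) - (0.2628)^2] / 1.13412577 = -0.20518913 / 1.13412577 = -0.1809
So phi_hat = [0.2829, -0.1809].
Therefore phi_hat_1 = 0.2829.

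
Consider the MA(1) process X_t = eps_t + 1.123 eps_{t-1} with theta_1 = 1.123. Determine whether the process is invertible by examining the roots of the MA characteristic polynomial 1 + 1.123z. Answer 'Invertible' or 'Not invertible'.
\text{Not invertible}

The MA(q) characteristic polynomial is P(z) = 1 + 1.123z.
Invertibility requires all roots to lie outside the unit circle, i.e. |z| > 1 for every root.
This is linear in z: 1 + (1.123) z = 0  =>  z = -1/(1.123) = -0.890472,  |z| = 0.890472.
Moduli of all roots: 0.8905.
All moduli strictly greater than 1? No.
Verdict: Not invertible.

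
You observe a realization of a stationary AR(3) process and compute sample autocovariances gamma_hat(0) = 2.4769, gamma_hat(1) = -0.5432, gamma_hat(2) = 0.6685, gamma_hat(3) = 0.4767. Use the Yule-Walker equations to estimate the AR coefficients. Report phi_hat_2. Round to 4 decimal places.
\hat\phi_{2} = 0.2870

The Yule-Walker equations for an AR(p) process read, in matrix form,
  Gamma_p phi = r_p,   with   (Gamma_p)_{ij} = gamma(|i - j|),
                       (r_p)_i = gamma(i),   i,j = 1..p.
Substitute the sample gammas (Toeplitz matrix and right-hand side of size 3):
  Gamma_p = [[2.4769, -0.5432, 0.6685], [-0.5432, 2.4769, -0.5432], [0.6685, -0.5432, 2.4769]]
  r_p     = [-0.5432, 0.6685, 0.4767]
Written out (R1..R3):
  (R1) 2.4769 phi_1 - 0.5432 phi_2 + 0.6685 phi_3 = -0.5432
  (R2) -0.5432 phi_1 + 2.4769 phi_2 - 0.5432 phi_3 = 0.6685
  (R3) 0.6685 phi_1 - 0.5432 phi_2 + 2.4769 phi_3 = 0.4767
Gaussian elimination:
  R2 <- R2 - (-0.5432/2.4769) R1 = R2 - (-0.219306) R1:  2.357773 phi_2 - 0.396594 phi_3 = 0.549373
  R3 <- R3 - (0.6685/2.4769) R1 = R3 - (0.269894) R1:  -0.396594 phi_2 + 2.296476 phi_3 = 0.623306
  R3 <- R3 - (-0.396594/2.357773) R2 = R3 - (-0.168207) R2:  2.229766 phi_3 = 0.715715
Back-substitution:
  phi_hat_3 = 0.715715 / 2.229766 = 0.320982
  phi_hat_2 = (0.549373 - (-0.396594)(0.320982)) / 2.357773 = 0.286996
  phi_hat_1 = (-0.5432 - (-0.5432)(0.286996) - (0.6685)(0.320982)) / 2.4769 = -0.242997
So phi_hat = [-0.2430, 0.2870, 0.3210].
Therefore phi_hat_2 = 0.2870.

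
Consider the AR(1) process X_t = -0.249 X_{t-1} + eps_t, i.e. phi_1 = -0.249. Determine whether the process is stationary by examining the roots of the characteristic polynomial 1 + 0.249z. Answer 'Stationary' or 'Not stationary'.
\text{Stationary}

The AR(p) characteristic polynomial is P(z) = 1 + 0.249z.
Stationarity requires all roots to lie outside the unit circle, i.e. |z| > 1 for every root.
This is linear in z: 1 + (0.249) z = 0  =>  z = -1/(0.249) = -4.016064,  |z| = 4.016064.
Moduli of all roots: 4.0161.
All moduli strictly greater than 1? Yes.
Verdict: Stationary.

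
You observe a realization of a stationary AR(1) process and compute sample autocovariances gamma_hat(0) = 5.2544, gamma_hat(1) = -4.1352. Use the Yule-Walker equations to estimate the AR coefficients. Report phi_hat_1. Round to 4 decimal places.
\hat\phi_{1} = -0.7870

The Yule-Walker equations for an AR(p) process read, in matrix form,
  Gamma_p phi = r_p,   with   (Gamma_p)_{ij} = gamma(|i - j|),
                       (r_p)_i = gamma(i),   i,j = 1..p.
Substitute the sample gammas (Toeplitz matrix and right-hand side of size 1):
  Gamma_p = [[5.2544]]
  r_p     = [-4.1352]
With p = 1 this is the single equation gamma(0) phi_1 = gamma(1):
  phi_hat_1 = gamma(1) / gamma(0) = -4.1352 / 5.2544 = -0.7870.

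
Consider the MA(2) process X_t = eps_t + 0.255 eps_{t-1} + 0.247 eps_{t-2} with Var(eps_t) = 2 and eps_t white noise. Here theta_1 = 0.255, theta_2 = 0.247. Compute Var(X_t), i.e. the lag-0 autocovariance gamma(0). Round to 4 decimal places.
\gamma(0) = 2.2521

For an MA(q) process X_t = eps_t + sum_i theta_i eps_{t-i} with
Var(eps_t) = sigma^2, the variance is
  gamma(0) = sigma^2 * (1 + sum_i theta_i^2).
  sum_i theta_i^2 = (0.255)^2 + (0.247)^2 = 0.065025 + 0.061009 = 0.126034.
  gamma(0) = 2 * (1 + 0.126034) = 2 * 1.126034 = 2.252068, which rounds to 2.2521.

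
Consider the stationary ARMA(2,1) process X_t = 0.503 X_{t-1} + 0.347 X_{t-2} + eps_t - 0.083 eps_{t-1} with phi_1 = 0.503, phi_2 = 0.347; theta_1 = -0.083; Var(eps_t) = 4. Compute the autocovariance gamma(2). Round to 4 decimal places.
\gamma(2) = 6.9640

Multiply the model equation by X_{t-k} and take expectations. With theta_0 = psi_0 = 1 and psi_j the MA(infinity) weights, this gives
  gamma(k) - sum_i phi_i gamma(k-i) = c_k,
  c_k = sigma^2 * sum_{j=k..q} theta_j psi_{j-k}   (c_k = 0 for k > q),
using gamma(-m) = gamma(m).
psi-weights needed (psi_j = theta_j + sum_i phi_i psi_{j-i}):
  psi_1 = theta_1 + phi_1 = -0.083 + (0.503) = 0.42
Right-hand sides:
  c_0 = sigma^2 (1 + theta_1 psi_1) = 4 * (1 + (-0.083)(0.42)) = 4 * 0.96514 = 3.86056
  c_1 = sigma^2 theta_1 = 4 * (-0.083) = -0.332
  c_2 = 0
Equations for k = 0, 1, 2 (AR order 2, c_2 = 0):
  (E0) gamma(0) = phi_1 gamma(1) + phi_2 gamma(2) + c_0
  (E1) gamma(1) = phi_1 gamma(0) + phi_2 gamma(1) + c_1
  (E2) gamma(2) = phi_1 gamma(1) + phi_2 gamma(0)
From (E1): gamma(1) = A gamma(0) + B with
  A = phi_1 / (1 - phi_2) = 0.503 / 0.653 = 0.770291,   B = c_1 / (1 - phi_2) = -0.332 / 0.653 = -0.508423.
Insert (E2) into (E0): gamma(0) (1 - phi_2^2) = phi_1 (1 + phi_2) gamma(1) + c_0.
  phi_1 (1 + phi_2) = (0.503)(1.347) = 0.677541,   1 - phi_2^2 = 0.879591.
Replace gamma(1) by A gamma(0) + B and collect gamma(0):
  gamma(0) [0.879591 - (0.677541)(0.770291)] = (0.677541)(-0.508423) + 3.86056
  gamma(0) * 0.357687 = 3.516083
  gamma(0) = 3.516083 / 0.357687 = 9.830047.
  gamma(1) = A gamma(0) + B = (0.770291)(9.830047) + (-0.508423) = 7.063574.
  gamma(2) = phi_1 gamma(1) + phi_2 gamma(0) = (0.503)(7.063574) + (0.347)(9.830047) = 6.964004.
Therefore gamma(2) = 6.9640 (to 4 decimal places).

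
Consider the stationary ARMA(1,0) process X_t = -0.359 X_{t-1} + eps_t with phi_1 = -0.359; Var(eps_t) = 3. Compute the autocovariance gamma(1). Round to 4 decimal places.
\gamma(1) = -1.2363

Multiply the model equation by X_{t-k} and take expectations. With theta_0 = psi_0 = 1 and psi_j the MA(infinity) weights, this gives
  gamma(k) - sum_i phi_i gamma(k-i) = c_k,
  c_k = sigma^2 * sum_{j=k..q} theta_j psi_{j-k}   (c_k = 0 for k > q),
using gamma(-m) = gamma(m).
Pure AR (q = 0): c_0 = sigma^2 = 3, c_k = 0 for k >= 1.
Equations for k = 0 and k = 1 (AR order 1):
  gamma(0) = phi_1 gamma(1) + c_0
  gamma(1) = phi_1 gamma(0) + c_1
Substituting the second into the first: gamma(0) (1 - phi_1^2) = c_0 + phi_1 c_1, so
  gamma(0) = c_0 / (1 - phi_1^2) = 3 / (1 - (-0.359)^2) = 3 / 0.871119 = 3.443846.
  gamma(1) = phi_1 gamma(0) = (-0.359)(3.443846) = -1.236341.
Therefore gamma(1) = -1.2363 (to 4 decimal places).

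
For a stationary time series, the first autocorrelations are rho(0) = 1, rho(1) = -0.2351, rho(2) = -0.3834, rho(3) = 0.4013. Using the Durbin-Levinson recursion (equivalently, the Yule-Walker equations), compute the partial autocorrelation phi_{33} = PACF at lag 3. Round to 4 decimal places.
\phi_{33} = 0.2161

The PACF at lag k is phi_{kk}, the last component of the solution
to the Yule-Walker system G_k phi = r_k where
  (G_k)_{ij} = rho(|i - j|), (r_k)_i = rho(i), i,j = 1..k.
Equivalently, Durbin-Levinson gives phi_{kk} iteratively:
  phi_{11} = rho(1)
  phi_{kk} = [rho(k) - sum_{j=1..k-1} phi_{k-1,j} rho(k-j)]
            / [1 - sum_{j=1..k-1} phi_{k-1,j} rho(j)],
  phi_{k,j} = phi_{k-1,j} - phi_{kk} phi_{k-1,k-j},  j = 1..k-1.
Step k = 1:
  phi_11 = rho(1) = -0.2351.
Step k = 2:
  phi_22 = [rho(2) - phi_11 rho(1)] / [1 - phi_11 rho(1)] = [-0.3834 - (-0.2351)(-0.2351)] / [1 - (-0.2351)(-0.2351)]
         = -0.43867201 / 0.94472799 = -0.464337.
  Update: phi_21 = phi_11 - phi_22 phi_11 = -0.2351 - (-0.464337)(-0.2351) = -0.344266.
Step k = 3:
  phi_33 = [rho(3) - phi_21 rho(2) - phi_22 rho(1)] / [1 - phi_21 rho(1) - phi_22 rho(2)]
    numerator   = 0.4013 - (-0.344266)(-0.3834) - (-0.464337)(-0.2351) = 0.16014298
    denominator = 1 - (-0.344266)(-0.2351) - (-0.464337)(-0.3834) = 0.74103641
  phi_33 = 0.16014298 / 0.74103641 = 0.2161.
Therefore phi_{33} = 0.2161.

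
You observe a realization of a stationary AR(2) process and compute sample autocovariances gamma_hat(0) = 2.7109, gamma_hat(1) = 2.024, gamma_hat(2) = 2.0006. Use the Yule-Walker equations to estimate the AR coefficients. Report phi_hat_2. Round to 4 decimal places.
\hat\phi_{2} = 0.4080

The Yule-Walker equations for an AR(p) process read, in matrix form,
  Gamma_p phi = r_p,   with   (Gamma_p)_{ij} = gamma(|i - j|),
                       (r_p)_i = gamma(i),   i,j = 1..p.
Substitute the sample gammas (Toeplitz matrix and right-hand side of size 2):
  Gamma_p = [[2.7109, 2.024], [2.024, 2.7109]]
  r_p     = [2.024, 2.0006]
Written out:
  2.7109 phi_1 + 2.024 phi_2 = 2.024
  2.024 phi_1 + 2.7109 phi_2 = 2.0006
Solve by Cramer's rule:
  det = gamma(0)^2 - gamma(1)^2 = (2.7109)^2 - (2.024)^2 = 7.34897881 - 4.096576 = 3.25240281
  phi_hat_1 = [gamma(1) gamma(0) - gamma(1) gamma(2)] / det = [(2.024)(2.7109) - (2.024)(2.0006)] / 3.25240281 = 1.4376472 / 3.25240281 = 0.442
  phi_hat_2 = [gamma(0) gamma(2) - gamma(1)^2] / det = [(2.7109)(2.0006) - (2.024)^2] / 3.25240281 = 1.32685054 / 3.25240281 = 0.408
So phi_hat = [0.4420, 0.4080].
Therefore phi_hat_2 = 0.4080.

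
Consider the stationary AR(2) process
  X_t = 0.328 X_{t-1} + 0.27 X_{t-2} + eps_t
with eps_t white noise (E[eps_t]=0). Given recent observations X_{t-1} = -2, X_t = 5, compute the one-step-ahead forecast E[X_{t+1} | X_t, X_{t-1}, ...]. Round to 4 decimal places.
E[X_{t+1} \mid \mathcal F_t] = 1.1000

For an AR(p) model X_t = c + sum_i phi_i X_{t-i} + eps_t, the
one-step-ahead conditional mean is
  E[X_{t+1} | X_t, ...] = c + sum_i phi_i X_{t+1-i}.
Substitute known values:
  E[X_{t+1} | ...] = (0.328) * (5) + (0.27) * (-2)
                   = 1.1000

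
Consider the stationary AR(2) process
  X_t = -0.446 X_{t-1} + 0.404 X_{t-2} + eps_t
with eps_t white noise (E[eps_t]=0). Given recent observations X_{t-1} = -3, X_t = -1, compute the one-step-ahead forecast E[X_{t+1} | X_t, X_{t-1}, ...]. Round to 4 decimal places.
E[X_{t+1} \mid \mathcal F_t] = -0.7660

For an AR(p) model X_t = c + sum_i phi_i X_{t-i} + eps_t, the
one-step-ahead conditional mean is
  E[X_{t+1} | X_t, ...] = c + sum_i phi_i X_{t+1-i}.
Substitute known values:
  E[X_{t+1} | ...] = (-0.446) * (-1) + (0.404) * (-3)
                   = -0.7660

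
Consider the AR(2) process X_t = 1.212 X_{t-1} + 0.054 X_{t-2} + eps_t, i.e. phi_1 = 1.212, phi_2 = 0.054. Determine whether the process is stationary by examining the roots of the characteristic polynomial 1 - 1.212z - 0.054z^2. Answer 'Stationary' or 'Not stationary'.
\text{Not stationary}

The AR(p) characteristic polynomial is P(z) = 1 - 1.212z - 0.054z^2.
Stationarity requires all roots to lie outside the unit circle, i.e. |z| > 1 for every root.
Set 1 + (-1.212) z + (-0.054) z^2 = 0, i.e. a z^2 + b z + c = 0 with a = -0.054, b = -1.212, c = 1.
Discriminant D = b^2 - 4ac = (-1.212)^2 - 4*(-0.054)*1 = 1.468944 - (-0.216) = 1.684944.
D >= 0, so the roots are real: z = (-b +/- sqrt(D)) / (2a) = (1.212 +/- 1.298054) / (-0.108).
  z_1 = (1.212 + 1.298054) / (-0.108) = -23.2412,   |z_1| = 23.2412.
  z_2 = (1.212 - 1.298054) / (-0.108) = 0.7968,   |z_2| = 0.7968.
Moduli of all roots: 23.2412, 0.7968.
All moduli strictly greater than 1? No.
Verdict: Not stationary.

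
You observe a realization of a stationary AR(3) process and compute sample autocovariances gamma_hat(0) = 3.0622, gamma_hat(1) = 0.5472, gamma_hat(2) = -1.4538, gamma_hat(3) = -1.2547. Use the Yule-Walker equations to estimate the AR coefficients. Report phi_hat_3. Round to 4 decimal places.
\hat\phi_{3} = -0.2660

The Yule-Walker equations for an AR(p) process read, in matrix form,
  Gamma_p phi = r_p,   with   (Gamma_p)_{ij} = gamma(|i - j|),
                       (r_p)_i = gamma(i),   i,j = 1..p.
Substitute the sample gammas (Toeplitz matrix and right-hand side of size 3):
  Gamma_p = [[3.0622, 0.5472, -1.4538], [0.5472, 3.0622, 0.5472], [-1.4538, 0.5472, 3.0622]]
  r_p     = [0.5472, -1.4538, -1.2547]
Written out (R1..R3):
  (R1) 3.0622 phi_1 + 0.5472 phi_2 - 1.4538 phi_3 = 0.5472
  (R2) 0.5472 phi_1 + 3.0622 phi_2 + 0.5472 phi_3 = -1.4538
  (R3) -1.4538 phi_1 + 0.5472 phi_2 + 3.0622 phi_3 = -1.2547
Gaussian elimination:
  R2 <- R2 - (0.5472/3.0622) R1 = R2 - (0.178695) R1:  2.964418 phi_2 + 0.806987 phi_3 = -1.551582
  R3 <- R3 - (-1.4538/3.0622) R1 = R3 - (-0.474757) R1:  0.806987 phi_2 + 2.371999 phi_3 = -0.994913
  R3 <- R3 - (0.806987/2.964418) R2 = R3 - (0.272224) R2:  2.152317 phi_3 = -0.572535
Back-substitution:
  phi_hat_3 = -0.572535 / 2.152317 = -0.266009
  phi_hat_2 = (-1.551582 - (0.806987)(-0.266009)) / 2.964418 = -0.450988
  phi_hat_1 = (0.5472 - (0.5472)(-0.450988) - (-1.4538)(-0.266009)) / 3.0622 = 0.132995
So phi_hat = [0.1330, -0.4510, -0.2660].
Therefore phi_hat_3 = -0.2660.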